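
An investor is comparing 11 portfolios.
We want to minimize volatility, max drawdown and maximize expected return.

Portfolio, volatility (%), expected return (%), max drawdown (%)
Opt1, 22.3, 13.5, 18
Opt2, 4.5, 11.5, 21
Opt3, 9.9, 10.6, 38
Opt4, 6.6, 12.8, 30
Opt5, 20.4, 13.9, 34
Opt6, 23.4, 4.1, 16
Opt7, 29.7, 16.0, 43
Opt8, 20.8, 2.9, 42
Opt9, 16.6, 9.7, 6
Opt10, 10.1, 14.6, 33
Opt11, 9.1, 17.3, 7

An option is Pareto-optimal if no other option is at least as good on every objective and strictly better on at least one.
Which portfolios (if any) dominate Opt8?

Opt2, Opt3, Opt4, Opt5, Opt9, Opt10, Opt11

Opt2: volatility 4.5≤20.8, expected return 11.5≥2.9, max drawdown 21≤42 — dominates Opt8.
Opt3: volatility 9.9≤20.8, expected return 10.6≥2.9, max drawdown 38≤42 — dominates Opt8.
Opt4: volatility 6.6≤20.8, expected return 12.8≥2.9, max drawdown 30≤42 — dominates Opt8.
Opt5: volatility 20.4≤20.8, expected return 13.9≥2.9, max drawdown 34≤42 — dominates Opt8.
Opt9: volatility 16.6≤20.8, expected return 9.7≥2.9, max drawdown 6≤42 — dominates Opt8.
Opt10: volatility 10.1≤20.8, expected return 14.6≥2.9, max drawdown 33≤42 — dominates Opt8.
Opt11: volatility 9.1≤20.8, expected return 17.3≥2.9, max drawdown 7≤42 — dominates Opt8.
Others (Opt1, Opt6, Opt7) are each worse than Opt8 on at least one objective.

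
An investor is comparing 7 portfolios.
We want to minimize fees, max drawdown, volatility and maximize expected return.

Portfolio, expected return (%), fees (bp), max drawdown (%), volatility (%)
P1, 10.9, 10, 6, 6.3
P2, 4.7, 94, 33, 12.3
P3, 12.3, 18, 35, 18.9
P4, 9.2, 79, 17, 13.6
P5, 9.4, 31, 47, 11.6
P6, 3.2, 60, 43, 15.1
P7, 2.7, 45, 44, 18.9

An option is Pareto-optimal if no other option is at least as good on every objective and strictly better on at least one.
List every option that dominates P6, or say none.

P1

P1: expected return 10.9≥3.2, fees 10≤60, max drawdown 6≤43, volatility 6.3≤15.1 — dominates P6.
Others (P2, P3, P4, P5, P7) are each worse than P6 on at least one objective.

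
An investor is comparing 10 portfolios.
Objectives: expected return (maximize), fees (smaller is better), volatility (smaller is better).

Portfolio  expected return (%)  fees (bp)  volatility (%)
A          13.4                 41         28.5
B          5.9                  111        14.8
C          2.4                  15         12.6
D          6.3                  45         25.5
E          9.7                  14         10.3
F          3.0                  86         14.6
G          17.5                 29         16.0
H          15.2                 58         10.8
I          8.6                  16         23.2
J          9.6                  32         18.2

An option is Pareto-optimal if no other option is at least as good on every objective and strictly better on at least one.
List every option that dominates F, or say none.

E: expected return 9.7≥3.0, fees 14≤86, volatility 10.3≤14.6 — dominates F.
H: expected return 15.2≥3.0, fees 58≤86, volatility 10.8≤14.6 — dominates F.
Others (A, B, C, D, G, I, J) are each worse than F on at least one objective.

E, H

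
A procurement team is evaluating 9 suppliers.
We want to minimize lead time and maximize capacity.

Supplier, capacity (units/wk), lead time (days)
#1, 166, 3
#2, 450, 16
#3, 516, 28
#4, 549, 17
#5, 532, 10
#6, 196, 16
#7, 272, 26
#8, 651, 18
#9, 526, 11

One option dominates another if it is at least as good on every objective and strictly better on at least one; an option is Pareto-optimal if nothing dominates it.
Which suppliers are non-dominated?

#1: not dominated (best lead time).
#2: dominated by #5 (capacity 532≥450, lead time 10≤16).
#3: dominated by #4 (capacity 549≥516, lead time 17≤28).
#4: not dominated.
#5: not dominated.
#6: dominated by #2 (capacity 450≥196, lead time 16≤16).
#7: dominated by #2 (capacity 450≥272, lead time 16≤26).
#8: not dominated (best capacity).
#9: dominated by #5 (capacity 532≥526, lead time 10≤11).

#1, #4, #5, #8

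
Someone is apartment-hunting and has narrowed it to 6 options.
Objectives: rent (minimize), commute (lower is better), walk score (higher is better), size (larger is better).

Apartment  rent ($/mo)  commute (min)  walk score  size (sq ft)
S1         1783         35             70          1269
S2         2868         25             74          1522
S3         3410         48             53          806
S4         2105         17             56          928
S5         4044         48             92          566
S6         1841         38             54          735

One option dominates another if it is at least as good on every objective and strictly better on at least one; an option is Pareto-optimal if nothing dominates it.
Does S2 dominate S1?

No

S2 vs S1: S2 is worse on rent (2868 vs 1783), so it does not dominate S1.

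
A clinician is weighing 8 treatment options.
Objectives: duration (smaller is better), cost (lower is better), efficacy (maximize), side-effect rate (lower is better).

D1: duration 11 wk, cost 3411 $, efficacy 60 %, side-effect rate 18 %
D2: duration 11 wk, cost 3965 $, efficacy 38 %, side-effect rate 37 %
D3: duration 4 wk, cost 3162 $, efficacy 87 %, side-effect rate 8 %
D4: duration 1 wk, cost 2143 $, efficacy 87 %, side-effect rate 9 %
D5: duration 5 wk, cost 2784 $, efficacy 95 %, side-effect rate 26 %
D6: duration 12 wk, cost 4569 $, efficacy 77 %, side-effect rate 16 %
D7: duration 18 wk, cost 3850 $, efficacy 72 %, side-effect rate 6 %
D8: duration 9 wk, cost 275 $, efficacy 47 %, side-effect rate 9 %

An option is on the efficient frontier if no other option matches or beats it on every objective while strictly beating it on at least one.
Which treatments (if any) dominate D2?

D1: duration 11≤11, cost 3411≤3965, efficacy 60≥38, side-effect rate 18≤37 — dominates D2.
D3: duration 4≤11, cost 3162≤3965, efficacy 87≥38, side-effect rate 8≤37 — dominates D2.
D4: duration 1≤11, cost 2143≤3965, efficacy 87≥38, side-effect rate 9≤37 — dominates D2.
D5: duration 5≤11, cost 2784≤3965, efficacy 95≥38, side-effect rate 26≤37 — dominates D2.
D8: duration 9≤11, cost 275≤3965, efficacy 47≥38, side-effect rate 9≤37 — dominates D2.
Others (D6, D7) are each worse than D2 on at least one objective.

D1, D3, D4, D5, D8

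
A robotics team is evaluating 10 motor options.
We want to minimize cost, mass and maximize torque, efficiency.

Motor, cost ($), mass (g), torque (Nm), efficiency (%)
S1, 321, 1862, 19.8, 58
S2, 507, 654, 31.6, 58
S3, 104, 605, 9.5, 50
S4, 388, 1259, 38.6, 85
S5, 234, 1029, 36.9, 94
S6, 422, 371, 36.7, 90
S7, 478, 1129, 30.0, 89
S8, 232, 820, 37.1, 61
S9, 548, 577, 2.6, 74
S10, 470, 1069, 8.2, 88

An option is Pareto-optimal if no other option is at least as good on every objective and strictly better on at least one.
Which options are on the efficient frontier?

S3, S4, S5, S6, S8

S1: dominated by S5 (cost 234≤321, mass 1029≤1862, torque 36.9≥19.8, efficiency 94≥58).
S2: dominated by S6 (cost 422≤507, mass 371≤654, torque 36.7≥31.6, efficiency 90≥58).
S3: not dominated (best cost).
S4: not dominated (best torque).
S5: not dominated (best efficiency).
S6: not dominated (best mass).
S7: dominated by S5 (cost 234≤478, mass 1029≤1129, torque 36.9≥30.0, efficiency 94≥89).
S8: not dominated.
S9: dominated by S6 (cost 422≤548, mass 371≤577, torque 36.7≥2.6, efficiency 90≥74).
S10: dominated by S5 (cost 234≤470, mass 1029≤1069, torque 36.9≥8.2, efficiency 94≥88).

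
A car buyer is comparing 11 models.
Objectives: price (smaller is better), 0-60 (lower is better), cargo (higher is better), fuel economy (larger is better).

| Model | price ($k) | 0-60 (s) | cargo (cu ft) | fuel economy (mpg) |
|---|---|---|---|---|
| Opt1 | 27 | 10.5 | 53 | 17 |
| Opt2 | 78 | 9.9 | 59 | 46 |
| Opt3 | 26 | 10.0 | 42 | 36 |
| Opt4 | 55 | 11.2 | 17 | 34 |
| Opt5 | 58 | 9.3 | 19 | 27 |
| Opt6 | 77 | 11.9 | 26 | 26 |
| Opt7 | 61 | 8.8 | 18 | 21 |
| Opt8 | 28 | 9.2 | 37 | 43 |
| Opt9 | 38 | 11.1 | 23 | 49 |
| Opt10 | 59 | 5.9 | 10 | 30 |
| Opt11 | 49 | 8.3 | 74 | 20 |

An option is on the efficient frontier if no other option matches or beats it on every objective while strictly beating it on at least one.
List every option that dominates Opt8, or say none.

Opt1: worse on 0-60 (10.5 vs 9.2).
Opt2: worse on price (78 vs 28).
Opt3: worse on 0-60 (10.0 vs 9.2).
Opt4: worse on price (55 vs 28).
Opt5: worse on price (58 vs 28).
Opt6: worse on price (77 vs 28).
Opt7: worse on price (61 vs 28).
Opt9: worse on price (38 vs 28).
Opt10: worse on price (59 vs 28).
Opt11: worse on price (49 vs 28).
No option dominates Opt8.

none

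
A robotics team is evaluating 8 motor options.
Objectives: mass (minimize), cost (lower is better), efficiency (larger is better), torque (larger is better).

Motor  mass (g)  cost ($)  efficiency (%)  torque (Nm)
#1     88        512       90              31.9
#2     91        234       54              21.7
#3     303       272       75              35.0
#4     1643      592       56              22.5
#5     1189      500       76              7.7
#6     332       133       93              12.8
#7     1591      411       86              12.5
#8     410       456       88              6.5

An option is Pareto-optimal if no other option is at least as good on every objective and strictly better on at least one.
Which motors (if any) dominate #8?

#6: mass 332≤410, cost 133≤456, efficiency 93≥88, torque 12.8≥6.5 — dominates #8.
Others (#1, #2, #3, #4, #5, #7) are each worse than #8 on at least one objective.

#6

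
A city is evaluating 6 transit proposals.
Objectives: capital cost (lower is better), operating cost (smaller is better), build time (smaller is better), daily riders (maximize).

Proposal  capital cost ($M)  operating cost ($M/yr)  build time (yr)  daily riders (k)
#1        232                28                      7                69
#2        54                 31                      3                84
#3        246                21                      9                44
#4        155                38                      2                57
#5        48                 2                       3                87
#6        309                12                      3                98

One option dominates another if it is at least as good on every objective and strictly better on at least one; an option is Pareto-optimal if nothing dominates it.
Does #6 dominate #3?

No

#6 vs #3: #6 is worse on capital cost (309 vs 246), so it does not dominate #3.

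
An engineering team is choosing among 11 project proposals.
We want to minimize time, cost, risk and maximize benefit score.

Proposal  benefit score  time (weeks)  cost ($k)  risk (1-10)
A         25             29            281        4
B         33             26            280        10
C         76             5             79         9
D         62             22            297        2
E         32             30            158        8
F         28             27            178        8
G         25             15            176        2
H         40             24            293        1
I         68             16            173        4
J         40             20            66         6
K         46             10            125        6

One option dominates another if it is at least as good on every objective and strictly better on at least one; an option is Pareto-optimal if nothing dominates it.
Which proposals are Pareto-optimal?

C, D, G, H, I, J, K

A: dominated by G (benefit score 25≥25, time 15≤29, cost 176≤281, risk 2≤4).
B: dominated by C (benefit score 76≥33, time 5≤26, cost 79≤280, risk 9≤10).
C: not dominated (best benefit score).
D: not dominated.
E: dominated by J (benefit score 40≥32, time 20≤30, cost 66≤158, risk 6≤8).
F: dominated by I (benefit score 68≥28, time 16≤27, cost 173≤178, risk 4≤8).
G: not dominated.
H: not dominated (best risk).
I: not dominated.
J: not dominated (best cost).
K: not dominated.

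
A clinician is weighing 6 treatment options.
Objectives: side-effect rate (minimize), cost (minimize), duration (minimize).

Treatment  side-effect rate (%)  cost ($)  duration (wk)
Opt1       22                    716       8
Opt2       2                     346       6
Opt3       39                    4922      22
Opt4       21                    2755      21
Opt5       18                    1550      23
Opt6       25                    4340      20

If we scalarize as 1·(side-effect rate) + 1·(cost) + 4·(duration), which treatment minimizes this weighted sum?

Opt2

Opt1: 1·22 + 1·716 + 4·8 = 770
Opt2: 1·2 + 1·346 + 4·6 = 372
Opt3: 1·39 + 1·4922 + 4·22 = 5049
Opt4: 1·21 + 1·2755 + 4·21 = 2860
Opt5: 1·18 + 1·1550 + 4·23 = 1660
Opt6: 1·25 + 1·4340 + 4·20 = 4445
Lowest: Opt2 at 372.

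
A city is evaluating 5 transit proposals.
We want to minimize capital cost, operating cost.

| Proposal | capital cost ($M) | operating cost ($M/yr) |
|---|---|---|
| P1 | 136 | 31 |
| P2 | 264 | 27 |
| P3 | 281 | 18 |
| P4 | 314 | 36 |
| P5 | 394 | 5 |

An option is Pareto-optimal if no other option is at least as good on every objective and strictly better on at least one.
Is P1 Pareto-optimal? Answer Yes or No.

P2: worse on capital cost (264 vs 136).
P3: worse on capital cost (281 vs 136).
P4: worse on capital cost (314 vs 136).
P5: worse on capital cost (394 vs 136).
No option is at least as good as P1 on every objective and strictly better on one.

Yes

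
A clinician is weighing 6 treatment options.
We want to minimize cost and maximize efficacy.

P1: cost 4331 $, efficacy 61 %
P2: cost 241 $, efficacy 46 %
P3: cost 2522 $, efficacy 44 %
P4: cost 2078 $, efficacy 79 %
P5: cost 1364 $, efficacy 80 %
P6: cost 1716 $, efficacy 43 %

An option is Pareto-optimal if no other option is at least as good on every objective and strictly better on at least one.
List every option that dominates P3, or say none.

P2, P4, P5

P2: cost 241≤2522, efficacy 46≥44 — dominates P3.
P4: cost 2078≤2522, efficacy 79≥44 — dominates P3.
P5: cost 1364≤2522, efficacy 80≥44 — dominates P3.
Others (P1, P6) are each worse than P3 on at least one objective.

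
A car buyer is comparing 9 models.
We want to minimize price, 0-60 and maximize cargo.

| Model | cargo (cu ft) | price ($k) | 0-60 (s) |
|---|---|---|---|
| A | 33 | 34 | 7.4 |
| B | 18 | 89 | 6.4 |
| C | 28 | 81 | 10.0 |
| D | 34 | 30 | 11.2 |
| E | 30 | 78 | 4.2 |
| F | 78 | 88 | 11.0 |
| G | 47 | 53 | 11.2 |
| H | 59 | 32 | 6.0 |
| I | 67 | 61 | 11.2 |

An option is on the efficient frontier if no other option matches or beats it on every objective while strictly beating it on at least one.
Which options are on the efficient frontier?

D, E, F, H, I

A: dominated by H (cargo 59≥33, price 32≤34, 0-60 6.0≤7.4).
B: dominated by E (cargo 30≥18, price 78≤89, 0-60 4.2≤6.4).
C: dominated by A (cargo 33≥28, price 34≤81, 0-60 7.4≤10.0).
D: not dominated (best price).
E: not dominated (best 0-60).
F: not dominated (best cargo).
G: dominated by H (cargo 59≥47, price 32≤53, 0-60 6.0≤11.2).
H: not dominated.
I: not dominated.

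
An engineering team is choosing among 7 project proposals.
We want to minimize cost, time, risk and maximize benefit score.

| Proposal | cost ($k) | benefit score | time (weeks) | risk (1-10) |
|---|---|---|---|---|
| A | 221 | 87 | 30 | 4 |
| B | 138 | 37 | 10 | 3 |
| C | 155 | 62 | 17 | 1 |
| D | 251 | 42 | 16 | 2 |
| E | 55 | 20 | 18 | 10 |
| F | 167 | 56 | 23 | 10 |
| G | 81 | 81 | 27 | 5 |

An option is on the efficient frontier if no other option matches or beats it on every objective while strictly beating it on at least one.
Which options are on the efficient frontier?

A: not dominated (best benefit score).
B: not dominated (best time).
C: not dominated (best risk).
D: not dominated.
E: not dominated (best cost).
F: dominated by C (cost 155≤167, benefit score 62≥56, time 17≤23, risk 1≤10).
G: not dominated.

A, B, C, D, E, G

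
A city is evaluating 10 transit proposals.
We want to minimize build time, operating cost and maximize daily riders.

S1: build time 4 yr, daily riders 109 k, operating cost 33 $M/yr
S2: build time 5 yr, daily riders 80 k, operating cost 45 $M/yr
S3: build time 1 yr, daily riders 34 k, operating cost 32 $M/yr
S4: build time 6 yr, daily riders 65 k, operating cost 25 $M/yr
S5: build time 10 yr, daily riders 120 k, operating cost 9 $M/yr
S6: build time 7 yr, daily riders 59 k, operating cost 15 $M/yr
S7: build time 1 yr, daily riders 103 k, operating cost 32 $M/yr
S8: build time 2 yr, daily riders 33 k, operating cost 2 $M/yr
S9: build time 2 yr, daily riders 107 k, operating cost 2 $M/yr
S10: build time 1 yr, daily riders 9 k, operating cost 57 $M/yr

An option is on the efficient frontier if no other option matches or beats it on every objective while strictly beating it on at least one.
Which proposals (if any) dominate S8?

S9

S9: build time 2≤2, daily riders 107≥33, operating cost 2≤2 — dominates S8.
Others (S1, S2, S3, S4, S5, S6, S7, S10) are each worse than S8 on at least one objective.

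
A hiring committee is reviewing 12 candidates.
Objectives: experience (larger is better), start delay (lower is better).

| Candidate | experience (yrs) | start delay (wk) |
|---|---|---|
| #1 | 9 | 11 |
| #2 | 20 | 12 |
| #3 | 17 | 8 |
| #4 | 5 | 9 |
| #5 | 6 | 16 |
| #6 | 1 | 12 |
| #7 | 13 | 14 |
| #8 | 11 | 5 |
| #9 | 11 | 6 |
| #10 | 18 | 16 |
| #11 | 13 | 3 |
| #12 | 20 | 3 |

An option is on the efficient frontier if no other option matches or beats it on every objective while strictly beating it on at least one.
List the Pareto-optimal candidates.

#12

#1: dominated by #3 (experience 17≥9, start delay 8≤11).
#2: dominated by #12 (experience 20≥20, start delay 3≤12).
#3: dominated by #12 (experience 20≥17, start delay 3≤8).
#4: dominated by #3 (experience 17≥5, start delay 8≤9).
#5: dominated by #1 (experience 9≥6, start delay 11≤16).
#6: dominated by #1 (experience 9≥1, start delay 11≤12).
#7: dominated by #2 (experience 20≥13, start delay 12≤14).
#8: dominated by #11 (experience 13≥11, start delay 3≤5).
#9: dominated by #8 (experience 11≥11, start delay 5≤6).
#10: dominated by #2 (experience 20≥18, start delay 12≤16).
#11: dominated by #12 (experience 20≥13, start delay 3≤3).
#12: not dominated.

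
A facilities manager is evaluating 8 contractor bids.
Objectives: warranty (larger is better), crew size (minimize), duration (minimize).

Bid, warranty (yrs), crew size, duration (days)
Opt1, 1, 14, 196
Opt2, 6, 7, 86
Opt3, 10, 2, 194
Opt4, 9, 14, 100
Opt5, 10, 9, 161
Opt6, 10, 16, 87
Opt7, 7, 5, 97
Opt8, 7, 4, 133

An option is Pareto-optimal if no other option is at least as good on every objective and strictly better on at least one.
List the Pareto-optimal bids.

Opt1: dominated by Opt2 (warranty 6≥1, crew size 7≤14, duration 86≤196).
Opt2: not dominated (best duration).
Opt3: not dominated (best crew size).
Opt4: not dominated.
Opt5: not dominated.
Opt6: not dominated.
Opt7: not dominated.
Opt8: not dominated.

Opt2, Opt3, Opt4, Opt5, Opt6, Opt7, Opt8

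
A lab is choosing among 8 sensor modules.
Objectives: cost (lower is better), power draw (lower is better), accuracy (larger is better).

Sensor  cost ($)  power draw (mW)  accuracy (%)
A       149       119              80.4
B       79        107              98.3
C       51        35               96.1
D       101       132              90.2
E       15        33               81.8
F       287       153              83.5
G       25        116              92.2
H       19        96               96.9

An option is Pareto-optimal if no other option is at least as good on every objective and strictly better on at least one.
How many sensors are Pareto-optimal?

A: dominated by B (cost 79≤149, power draw 107≤119, accuracy 98.3≥80.4).
B: not dominated (best accuracy).
C: not dominated.
D: dominated by B (cost 79≤101, power draw 107≤132, accuracy 98.3≥90.2).
E: not dominated (best cost).
F: dominated by B (cost 79≤287, power draw 107≤153, accuracy 98.3≥83.5).
G: dominated by H (cost 19≤25, power draw 96≤116, accuracy 96.9≥92.2).
H: not dominated.
Pareto-optimal: B, C, E, H → 4.

4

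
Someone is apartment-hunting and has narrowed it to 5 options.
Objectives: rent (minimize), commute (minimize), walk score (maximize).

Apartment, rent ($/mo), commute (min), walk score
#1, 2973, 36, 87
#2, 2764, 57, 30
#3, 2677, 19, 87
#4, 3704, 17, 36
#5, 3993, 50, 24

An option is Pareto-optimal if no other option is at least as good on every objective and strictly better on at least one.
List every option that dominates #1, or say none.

#3

#3: rent 2677≤2973, commute 19≤36, walk score 87≥87 — dominates #1.
Others (#2, #4, #5) are each worse than #1 on at least one objective.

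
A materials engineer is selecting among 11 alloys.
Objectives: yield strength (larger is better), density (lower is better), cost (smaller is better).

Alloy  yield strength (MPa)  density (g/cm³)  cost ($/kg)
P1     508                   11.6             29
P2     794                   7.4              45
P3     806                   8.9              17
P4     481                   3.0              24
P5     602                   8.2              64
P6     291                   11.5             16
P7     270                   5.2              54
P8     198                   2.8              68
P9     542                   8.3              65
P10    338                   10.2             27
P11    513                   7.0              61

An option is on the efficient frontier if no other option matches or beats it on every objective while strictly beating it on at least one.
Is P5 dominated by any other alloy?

Yes

P2 vs P5: yield strength 794≥602, density 7.4≤8.2, cost 45≤64 — P2 is at least as good on every objective and strictly better on at least one, so P2 dominates P5.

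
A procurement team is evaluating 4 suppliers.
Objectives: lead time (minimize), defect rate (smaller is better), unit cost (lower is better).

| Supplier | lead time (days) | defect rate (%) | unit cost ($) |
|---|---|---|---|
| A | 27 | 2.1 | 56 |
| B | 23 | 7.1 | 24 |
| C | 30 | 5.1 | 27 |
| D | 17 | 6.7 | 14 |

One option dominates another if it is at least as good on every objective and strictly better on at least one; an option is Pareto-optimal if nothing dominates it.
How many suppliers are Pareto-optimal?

A: not dominated (best defect rate).
B: dominated by D (lead time 17≤23, defect rate 6.7≤7.1, unit cost 14≤24).
C: not dominated.
D: not dominated (best lead time).
Pareto-optimal: A, C, D → 3.

3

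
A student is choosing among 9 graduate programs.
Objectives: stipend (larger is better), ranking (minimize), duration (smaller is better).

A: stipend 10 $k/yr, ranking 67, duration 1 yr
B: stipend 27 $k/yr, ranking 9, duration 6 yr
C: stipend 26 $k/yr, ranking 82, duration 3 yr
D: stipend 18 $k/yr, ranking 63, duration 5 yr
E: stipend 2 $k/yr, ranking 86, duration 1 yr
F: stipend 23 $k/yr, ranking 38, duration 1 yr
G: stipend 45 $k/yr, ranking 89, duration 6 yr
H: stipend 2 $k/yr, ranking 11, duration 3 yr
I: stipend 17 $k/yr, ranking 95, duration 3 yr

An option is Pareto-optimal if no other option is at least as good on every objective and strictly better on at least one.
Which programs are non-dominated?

B, C, F, G, H

A: dominated by F (stipend 23≥10, ranking 38≤67, duration 1≤1).
B: not dominated (best ranking).
C: not dominated.
D: dominated by F (stipend 23≥18, ranking 38≤63, duration 1≤5).
E: dominated by A (stipend 10≥2, ranking 67≤86, duration 1≤1).
F: not dominated.
G: not dominated (best stipend).
H: not dominated.
I: dominated by C (stipend 26≥17, ranking 82≤95, duration 3≤3).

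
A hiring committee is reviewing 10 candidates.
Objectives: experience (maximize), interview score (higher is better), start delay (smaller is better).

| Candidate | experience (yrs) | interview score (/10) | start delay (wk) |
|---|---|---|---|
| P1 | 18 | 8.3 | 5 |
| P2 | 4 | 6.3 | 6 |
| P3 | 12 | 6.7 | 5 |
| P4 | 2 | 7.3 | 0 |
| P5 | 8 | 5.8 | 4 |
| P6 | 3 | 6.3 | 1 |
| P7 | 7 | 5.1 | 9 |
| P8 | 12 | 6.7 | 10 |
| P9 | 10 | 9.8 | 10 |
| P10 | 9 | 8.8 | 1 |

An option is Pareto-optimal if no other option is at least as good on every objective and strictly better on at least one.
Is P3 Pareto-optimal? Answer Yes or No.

No

P1 vs P3: experience 18≥12, interview score 8.3≥6.7, start delay 5≤5 — P1 is at least as good on every objective and strictly better on at least one, so P1 dominates P3.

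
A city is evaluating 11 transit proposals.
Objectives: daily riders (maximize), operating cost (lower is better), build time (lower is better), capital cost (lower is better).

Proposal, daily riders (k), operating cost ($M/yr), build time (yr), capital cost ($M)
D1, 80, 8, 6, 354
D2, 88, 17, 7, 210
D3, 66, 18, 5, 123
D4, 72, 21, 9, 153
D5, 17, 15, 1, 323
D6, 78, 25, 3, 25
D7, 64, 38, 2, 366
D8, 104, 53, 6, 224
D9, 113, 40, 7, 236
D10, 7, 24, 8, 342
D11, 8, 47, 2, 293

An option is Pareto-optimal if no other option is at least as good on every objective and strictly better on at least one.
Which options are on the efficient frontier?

D1, D2, D3, D4, D5, D6, D7, D8, D9, D11

D1: not dominated (best operating cost).
D2: not dominated.
D3: not dominated.
D4: not dominated.
D5: not dominated (best build time).
D6: not dominated (best capital cost).
D7: not dominated.
D8: not dominated.
D9: not dominated (best daily riders).
D10: dominated by D2 (daily riders 88≥7, operating cost 17≤24, build time 7≤8, capital cost 210≤342).
D11: not dominated.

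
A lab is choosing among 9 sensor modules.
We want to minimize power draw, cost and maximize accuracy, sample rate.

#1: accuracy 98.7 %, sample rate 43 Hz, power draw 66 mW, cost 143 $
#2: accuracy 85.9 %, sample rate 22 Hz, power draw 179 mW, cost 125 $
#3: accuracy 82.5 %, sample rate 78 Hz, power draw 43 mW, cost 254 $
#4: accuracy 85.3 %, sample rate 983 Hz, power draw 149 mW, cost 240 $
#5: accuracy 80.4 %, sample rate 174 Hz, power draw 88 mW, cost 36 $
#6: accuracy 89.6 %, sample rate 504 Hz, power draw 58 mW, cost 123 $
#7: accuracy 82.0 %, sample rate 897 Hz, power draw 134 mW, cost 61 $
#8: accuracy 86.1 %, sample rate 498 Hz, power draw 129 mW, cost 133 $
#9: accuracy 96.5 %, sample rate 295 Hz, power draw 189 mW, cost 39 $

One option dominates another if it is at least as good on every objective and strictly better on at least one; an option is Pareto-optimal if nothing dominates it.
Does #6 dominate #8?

Yes

#6 vs #8: accuracy 89.6≥86.1, sample rate 504≥498, power draw 58≤129, cost 123≤133 — #6 is at least as good on every objective with at least one strict improvement.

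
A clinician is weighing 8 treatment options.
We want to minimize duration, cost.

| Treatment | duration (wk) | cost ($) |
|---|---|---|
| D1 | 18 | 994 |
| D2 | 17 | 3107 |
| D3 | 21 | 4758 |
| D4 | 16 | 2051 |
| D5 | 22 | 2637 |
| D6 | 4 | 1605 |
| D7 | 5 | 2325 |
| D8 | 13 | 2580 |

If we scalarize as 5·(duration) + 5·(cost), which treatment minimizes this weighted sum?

D1: 5·18 + 5·994 = 5060
D2: 5·17 + 5·3107 = 15620
D3: 5·21 + 5·4758 = 23895
D4: 5·16 + 5·2051 = 10335
D5: 5·22 + 5·2637 = 13295
D6: 5·4 + 5·1605 = 8045
D7: 5·5 + 5·2325 = 11650
D8: 5·13 + 5·2580 = 12965
Lowest: D1 at 5060.

D1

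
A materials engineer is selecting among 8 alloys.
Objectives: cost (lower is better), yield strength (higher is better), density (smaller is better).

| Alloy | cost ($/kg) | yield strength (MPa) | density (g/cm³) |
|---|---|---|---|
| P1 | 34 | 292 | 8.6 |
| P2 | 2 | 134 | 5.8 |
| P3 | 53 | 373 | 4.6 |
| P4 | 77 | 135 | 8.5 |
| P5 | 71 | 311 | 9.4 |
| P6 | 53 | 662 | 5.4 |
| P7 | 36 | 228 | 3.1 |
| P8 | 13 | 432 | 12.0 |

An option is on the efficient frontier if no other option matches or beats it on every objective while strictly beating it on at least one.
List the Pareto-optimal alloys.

P1: not dominated.
P2: not dominated (best cost).
P3: not dominated.
P4: dominated by P3 (cost 53≤77, yield strength 373≥135, density 4.6≤8.5).
P5: dominated by P3 (cost 53≤71, yield strength 373≥311, density 4.6≤9.4).
P6: not dominated (best yield strength).
P7: not dominated (best density).
P8: not dominated.

P1, P2, P3, P6, P7, P8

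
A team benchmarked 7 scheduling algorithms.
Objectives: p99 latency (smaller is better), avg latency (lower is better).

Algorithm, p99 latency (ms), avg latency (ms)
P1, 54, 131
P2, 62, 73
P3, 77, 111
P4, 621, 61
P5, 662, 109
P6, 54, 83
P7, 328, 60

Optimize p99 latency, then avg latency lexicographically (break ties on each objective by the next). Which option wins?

First minimize p99 latency: best is 54, kept {P1, P6}.
Then minimize avg latency: best is 83, kept {P6}.

P6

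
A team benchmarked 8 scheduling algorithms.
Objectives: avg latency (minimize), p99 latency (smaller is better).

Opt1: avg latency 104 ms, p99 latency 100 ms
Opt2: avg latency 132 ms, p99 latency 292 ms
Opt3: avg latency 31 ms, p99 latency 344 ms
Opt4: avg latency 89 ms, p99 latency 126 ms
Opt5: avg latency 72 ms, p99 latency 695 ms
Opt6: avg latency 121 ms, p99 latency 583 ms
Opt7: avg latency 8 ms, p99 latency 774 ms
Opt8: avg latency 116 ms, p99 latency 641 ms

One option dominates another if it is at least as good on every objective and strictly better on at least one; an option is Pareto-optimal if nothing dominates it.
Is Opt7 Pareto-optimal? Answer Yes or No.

Yes

Opt1: worse on avg latency (104 vs 8).
Opt2: worse on avg latency (132 vs 8).
Opt3: worse on avg latency (31 vs 8).
Opt4: worse on avg latency (89 vs 8).
Opt5: worse on avg latency (72 vs 8).
Opt6: worse on avg latency (121 vs 8).
Opt8: worse on avg latency (116 vs 8).
No option is at least as good as Opt7 on every objective and strictly better on one.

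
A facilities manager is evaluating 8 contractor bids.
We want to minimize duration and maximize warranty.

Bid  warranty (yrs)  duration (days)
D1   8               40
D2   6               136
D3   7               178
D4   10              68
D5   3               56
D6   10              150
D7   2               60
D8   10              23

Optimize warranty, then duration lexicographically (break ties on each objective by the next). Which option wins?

D8

First maximize warranty: best is 10, kept {D4, D6, D8}.
Then minimize duration: best is 23, kept {D8}.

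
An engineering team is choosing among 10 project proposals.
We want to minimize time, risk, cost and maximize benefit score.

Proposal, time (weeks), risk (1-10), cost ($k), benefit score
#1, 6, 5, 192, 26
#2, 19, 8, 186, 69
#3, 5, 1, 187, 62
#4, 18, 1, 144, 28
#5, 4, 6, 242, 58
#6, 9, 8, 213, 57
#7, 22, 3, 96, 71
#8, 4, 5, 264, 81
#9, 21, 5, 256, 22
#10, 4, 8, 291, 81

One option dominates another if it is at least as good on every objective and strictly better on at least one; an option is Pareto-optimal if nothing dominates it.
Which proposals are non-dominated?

#1: dominated by #3 (time 5≤6, risk 1≤5, cost 187≤192, benefit score 62≥26).
#2: not dominated.
#3: not dominated.
#4: not dominated.
#5: not dominated.
#6: dominated by #3 (time 5≤9, risk 1≤8, cost 187≤213, benefit score 62≥57).
#7: not dominated (best cost).
#8: not dominated.
#9: dominated by #1 (time 6≤21, risk 5≤5, cost 192≤256, benefit score 26≥22).
#10: dominated by #8 (time 4≤4, risk 5≤8, cost 264≤291, benefit score 81≥81).

#2, #3, #4, #5, #7, #8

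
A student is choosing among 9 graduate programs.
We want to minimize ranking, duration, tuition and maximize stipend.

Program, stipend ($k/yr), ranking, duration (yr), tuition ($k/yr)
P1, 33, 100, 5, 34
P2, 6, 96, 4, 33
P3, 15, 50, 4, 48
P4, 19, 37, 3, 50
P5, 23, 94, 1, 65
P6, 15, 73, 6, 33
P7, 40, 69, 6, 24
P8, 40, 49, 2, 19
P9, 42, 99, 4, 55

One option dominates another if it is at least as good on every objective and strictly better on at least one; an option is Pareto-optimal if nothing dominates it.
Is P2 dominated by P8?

Yes

P8 vs P2: stipend 40≥6, ranking 49≤96, duration 2≤4, tuition 19≤33 — P8 is at least as good on every objective with at least one strict improvement.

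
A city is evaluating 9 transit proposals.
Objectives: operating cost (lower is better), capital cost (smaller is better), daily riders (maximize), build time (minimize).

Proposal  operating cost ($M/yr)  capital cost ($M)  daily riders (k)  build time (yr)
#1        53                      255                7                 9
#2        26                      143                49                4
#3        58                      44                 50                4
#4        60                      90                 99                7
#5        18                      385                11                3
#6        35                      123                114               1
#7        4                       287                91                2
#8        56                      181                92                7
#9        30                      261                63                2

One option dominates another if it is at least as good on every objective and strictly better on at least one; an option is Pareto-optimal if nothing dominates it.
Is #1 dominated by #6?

#6 vs #1: operating cost 35≤53, capital cost 123≤255, daily riders 114≥7, build time 1≤9 — #6 is at least as good on every objective with at least one strict improvement.

Yes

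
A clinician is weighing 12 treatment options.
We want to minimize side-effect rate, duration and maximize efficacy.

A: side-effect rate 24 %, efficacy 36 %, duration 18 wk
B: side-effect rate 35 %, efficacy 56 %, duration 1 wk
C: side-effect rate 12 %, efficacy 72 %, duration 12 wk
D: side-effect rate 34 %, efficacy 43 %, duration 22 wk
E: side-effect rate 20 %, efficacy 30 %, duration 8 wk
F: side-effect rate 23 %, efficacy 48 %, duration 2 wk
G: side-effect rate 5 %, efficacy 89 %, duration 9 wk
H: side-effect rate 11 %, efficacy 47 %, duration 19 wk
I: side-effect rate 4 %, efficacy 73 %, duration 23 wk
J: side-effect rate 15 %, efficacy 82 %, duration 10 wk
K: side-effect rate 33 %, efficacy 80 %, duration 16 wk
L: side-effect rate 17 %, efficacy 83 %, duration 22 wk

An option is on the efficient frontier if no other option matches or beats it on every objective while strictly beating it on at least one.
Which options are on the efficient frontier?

A: dominated by C (side-effect rate 12≤24, efficacy 72≥36, duration 12≤18).
B: not dominated (best duration).
C: dominated by G (side-effect rate 5≤12, efficacy 89≥72, duration 9≤12).
D: dominated by C (side-effect rate 12≤34, efficacy 72≥43, duration 12≤22).
E: not dominated.
F: not dominated.
G: not dominated (best efficacy).
H: dominated by G (side-effect rate 5≤11, efficacy 89≥47, duration 9≤19).
I: not dominated (best side-effect rate).
J: dominated by G (side-effect rate 5≤15, efficacy 89≥82, duration 9≤10).
K: dominated by G (side-effect rate 5≤33, efficacy 89≥80, duration 9≤16).
L: dominated by G (side-effect rate 5≤17, efficacy 89≥83, duration 9≤22).

B, E, F, G, I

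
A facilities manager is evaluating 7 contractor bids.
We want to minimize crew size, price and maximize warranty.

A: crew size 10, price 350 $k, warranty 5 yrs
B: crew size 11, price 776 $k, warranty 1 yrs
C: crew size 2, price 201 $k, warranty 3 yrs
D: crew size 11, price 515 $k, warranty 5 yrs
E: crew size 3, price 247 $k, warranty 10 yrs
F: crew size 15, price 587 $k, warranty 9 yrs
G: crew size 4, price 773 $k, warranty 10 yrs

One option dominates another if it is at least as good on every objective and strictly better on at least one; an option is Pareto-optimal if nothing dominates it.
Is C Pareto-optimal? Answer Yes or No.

A: worse on crew size (10 vs 2).
B: worse on crew size (11 vs 2).
D: worse on crew size (11 vs 2).
E: worse on crew size (3 vs 2).
F: worse on crew size (15 vs 2).
G: worse on crew size (4 vs 2).
No option is at least as good as C on every objective and strictly better on one.

Yes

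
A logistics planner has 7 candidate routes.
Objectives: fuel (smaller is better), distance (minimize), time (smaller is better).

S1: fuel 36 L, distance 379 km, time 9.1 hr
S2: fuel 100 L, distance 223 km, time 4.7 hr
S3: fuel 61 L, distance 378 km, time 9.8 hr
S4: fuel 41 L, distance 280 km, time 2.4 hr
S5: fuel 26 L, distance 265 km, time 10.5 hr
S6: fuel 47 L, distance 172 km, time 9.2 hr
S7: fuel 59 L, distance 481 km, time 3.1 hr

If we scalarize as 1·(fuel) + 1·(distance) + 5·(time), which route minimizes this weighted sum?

S1: 1·36 + 1·379 + 5·9.1 = 460.5
S2: 1·100 + 1·223 + 5·4.7 = 346.5
S3: 1·61 + 1·378 + 5·9.8 = 488.0
S4: 1·41 + 1·280 + 5·2.4 = 333.0
S5: 1·26 + 1·265 + 5·10.5 = 343.5
S6: 1·47 + 1·172 + 5·9.2 = 265.0
S7: 1·59 + 1·481 + 5·3.1 = 555.5
Lowest: S6 at 265.0.

S6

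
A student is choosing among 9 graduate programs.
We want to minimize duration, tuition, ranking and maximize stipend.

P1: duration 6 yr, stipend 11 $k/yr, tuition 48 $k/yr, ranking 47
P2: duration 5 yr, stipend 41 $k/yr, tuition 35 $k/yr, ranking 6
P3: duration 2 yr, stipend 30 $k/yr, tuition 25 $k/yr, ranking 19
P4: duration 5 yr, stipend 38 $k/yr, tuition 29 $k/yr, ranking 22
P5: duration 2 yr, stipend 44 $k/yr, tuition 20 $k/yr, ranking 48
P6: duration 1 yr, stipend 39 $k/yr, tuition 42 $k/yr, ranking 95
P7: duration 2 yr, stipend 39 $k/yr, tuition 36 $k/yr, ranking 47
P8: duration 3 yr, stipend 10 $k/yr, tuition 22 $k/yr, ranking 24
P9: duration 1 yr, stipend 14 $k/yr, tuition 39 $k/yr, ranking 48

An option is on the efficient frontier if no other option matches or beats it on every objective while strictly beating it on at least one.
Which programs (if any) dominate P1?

P2: duration 5≤6, stipend 41≥11, tuition 35≤48, ranking 6≤47 — dominates P1.
P3: duration 2≤6, stipend 30≥11, tuition 25≤48, ranking 19≤47 — dominates P1.
P4: duration 5≤6, stipend 38≥11, tuition 29≤48, ranking 22≤47 — dominates P1.
P7: duration 2≤6, stipend 39≥11, tuition 36≤48, ranking 47≤47 — dominates P1.
Others (P5, P6, P8, P9) are each worse than P1 on at least one objective.

P2, P3, P4, P7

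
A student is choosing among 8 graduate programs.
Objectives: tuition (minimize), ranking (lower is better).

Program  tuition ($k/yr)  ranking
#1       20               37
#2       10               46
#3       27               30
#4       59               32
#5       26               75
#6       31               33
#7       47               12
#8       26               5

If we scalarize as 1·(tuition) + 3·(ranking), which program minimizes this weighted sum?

#8

#1: 1·20 + 3·37 = 131
#2: 1·10 + 3·46 = 148
#3: 1·27 + 3·30 = 117
#4: 1·59 + 3·32 = 155
#5: 1·26 + 3·75 = 251
#6: 1·31 + 3·33 = 130
#7: 1·47 + 3·12 = 83
#8: 1·26 + 3·5 = 41
Lowest: #8 at 41.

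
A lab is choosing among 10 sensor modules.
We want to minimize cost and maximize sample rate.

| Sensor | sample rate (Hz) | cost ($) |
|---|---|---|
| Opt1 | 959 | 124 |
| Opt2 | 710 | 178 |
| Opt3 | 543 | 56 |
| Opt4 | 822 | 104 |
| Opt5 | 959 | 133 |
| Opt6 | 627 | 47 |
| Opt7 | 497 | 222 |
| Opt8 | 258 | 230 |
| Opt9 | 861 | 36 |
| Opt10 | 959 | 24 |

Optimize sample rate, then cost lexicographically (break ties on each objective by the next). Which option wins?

First maximize sample rate: best is 959, kept {Opt1, Opt5, Opt10}.
Then minimize cost: best is 24, kept {Opt10}.

Opt10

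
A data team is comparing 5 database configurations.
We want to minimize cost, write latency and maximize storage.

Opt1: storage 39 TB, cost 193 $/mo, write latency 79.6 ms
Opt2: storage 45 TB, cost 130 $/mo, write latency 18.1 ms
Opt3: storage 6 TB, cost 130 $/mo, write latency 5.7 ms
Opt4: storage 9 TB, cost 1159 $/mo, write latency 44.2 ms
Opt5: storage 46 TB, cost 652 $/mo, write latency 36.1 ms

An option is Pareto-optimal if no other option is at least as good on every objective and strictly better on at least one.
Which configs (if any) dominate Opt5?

none

Opt1: worse on storage (39 vs 46).
Opt2: worse on storage (45 vs 46).
Opt3: worse on storage (6 vs 46).
Opt4: worse on storage (9 vs 46).
No option dominates Opt5.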